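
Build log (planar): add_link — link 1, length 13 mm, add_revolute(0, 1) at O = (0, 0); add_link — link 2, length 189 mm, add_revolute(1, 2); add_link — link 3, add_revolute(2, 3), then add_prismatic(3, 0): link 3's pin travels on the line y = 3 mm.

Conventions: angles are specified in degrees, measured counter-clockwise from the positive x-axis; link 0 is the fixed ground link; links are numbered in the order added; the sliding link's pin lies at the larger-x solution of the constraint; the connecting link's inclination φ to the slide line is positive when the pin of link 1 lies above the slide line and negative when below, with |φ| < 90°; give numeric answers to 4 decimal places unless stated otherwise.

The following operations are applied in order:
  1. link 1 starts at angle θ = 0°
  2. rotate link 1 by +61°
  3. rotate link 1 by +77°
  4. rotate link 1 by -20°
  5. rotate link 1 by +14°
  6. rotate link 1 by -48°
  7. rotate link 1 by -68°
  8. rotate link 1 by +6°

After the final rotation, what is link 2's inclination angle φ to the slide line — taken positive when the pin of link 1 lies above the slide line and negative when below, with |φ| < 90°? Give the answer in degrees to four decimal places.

geometry: r = 13 mm, L = 189 mm, e = 3 mm; θ starts at 0°
rotate link 1 by +61°: θ ← 0° +61° = 61°
rotate link 1 by +77°: θ ← 61° +77° = 138°
rotate link 1 by -20°: θ ← 138° -20° = 118°
rotate link 1 by +14°: θ ← 118° +14° = 132°
rotate link 1 by -48°: θ ← 132° -48° = 84°
rotate link 1 by -68°: θ ← 84° -68° = 16°
rotate link 1 by +6°: θ ← 16° +6° = 22°
h = r sin θ − e = 4.869886 − 3 = 1.869886
sin φ = h / L = 1.869886 / 189 = 0.00989358
φ = arcsin(0.00989358) = 0.566869°

0.5669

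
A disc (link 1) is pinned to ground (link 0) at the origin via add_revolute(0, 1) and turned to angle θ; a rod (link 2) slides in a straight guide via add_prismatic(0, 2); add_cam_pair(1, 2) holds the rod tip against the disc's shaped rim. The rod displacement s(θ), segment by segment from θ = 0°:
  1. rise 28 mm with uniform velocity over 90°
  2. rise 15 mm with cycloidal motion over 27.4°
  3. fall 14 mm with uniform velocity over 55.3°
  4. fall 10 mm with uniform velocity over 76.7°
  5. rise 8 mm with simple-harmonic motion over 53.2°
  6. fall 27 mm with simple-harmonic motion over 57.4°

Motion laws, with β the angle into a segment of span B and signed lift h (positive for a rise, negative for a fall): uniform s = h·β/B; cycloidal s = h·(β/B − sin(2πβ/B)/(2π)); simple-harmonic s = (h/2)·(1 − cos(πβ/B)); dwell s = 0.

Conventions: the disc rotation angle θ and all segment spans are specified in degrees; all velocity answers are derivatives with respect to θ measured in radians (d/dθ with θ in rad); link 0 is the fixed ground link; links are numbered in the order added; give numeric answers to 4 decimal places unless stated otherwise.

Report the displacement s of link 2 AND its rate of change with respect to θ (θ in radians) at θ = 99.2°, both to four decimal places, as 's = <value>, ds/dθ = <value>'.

segment 1 (0° to 90°, uniform, h = 28) is passed completely: s = 0.0000 + (28) = 28.0000
θ = 99.2° falls in segment 2 (90° to 117.4°, cycloidal, h = 15): β = 99.2 − 90 = 9.2°, B = 27.4°; Δs = 15·(0.3358 − sin(2π·0.3358)/(2π)) = 2.9875; s = 28.0000 + 2.9875 = 30.9875
velocity in seg [90°–117.4°] (cycloidal), θ in radians: β = 9.2° = 0.1606 rad, B = 27.4° = 0.4782 rad; ds/dθ = (h/B)(1 − cos(2πβ/B)) = (15/0.4782)(1 − cos(2π·0.3358)) = 47.462877 mm/rad

s = 30.9875, ds/dθ = 47.4629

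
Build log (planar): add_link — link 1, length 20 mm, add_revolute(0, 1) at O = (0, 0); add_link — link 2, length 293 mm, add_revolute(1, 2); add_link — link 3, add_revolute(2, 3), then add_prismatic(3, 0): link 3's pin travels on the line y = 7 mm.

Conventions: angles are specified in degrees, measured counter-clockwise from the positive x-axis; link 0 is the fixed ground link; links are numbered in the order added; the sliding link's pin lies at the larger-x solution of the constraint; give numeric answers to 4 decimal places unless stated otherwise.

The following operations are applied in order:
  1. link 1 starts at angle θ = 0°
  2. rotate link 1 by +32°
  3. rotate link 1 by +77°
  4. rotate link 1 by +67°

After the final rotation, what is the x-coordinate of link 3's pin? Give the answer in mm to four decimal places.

geometry: r = 20 mm, L = 293 mm, e = 7 mm; θ starts at 0°
rotate link 1 by +32°: θ ← 0° +32° = 32°
rotate link 1 by +77°: θ ← 32° +77° = 109°
rotate link 1 by +67°: θ ← 109° +67° = 176°
crank pin P = (r cos θ, r sin θ) = (-19.951281, 1.395129)
h = r sin θ − e = 1.395129 − 7 = -5.604871
x = r cos θ + √(L² − h²) = -19.951281 + 292.946387 = 272.995106

272.9951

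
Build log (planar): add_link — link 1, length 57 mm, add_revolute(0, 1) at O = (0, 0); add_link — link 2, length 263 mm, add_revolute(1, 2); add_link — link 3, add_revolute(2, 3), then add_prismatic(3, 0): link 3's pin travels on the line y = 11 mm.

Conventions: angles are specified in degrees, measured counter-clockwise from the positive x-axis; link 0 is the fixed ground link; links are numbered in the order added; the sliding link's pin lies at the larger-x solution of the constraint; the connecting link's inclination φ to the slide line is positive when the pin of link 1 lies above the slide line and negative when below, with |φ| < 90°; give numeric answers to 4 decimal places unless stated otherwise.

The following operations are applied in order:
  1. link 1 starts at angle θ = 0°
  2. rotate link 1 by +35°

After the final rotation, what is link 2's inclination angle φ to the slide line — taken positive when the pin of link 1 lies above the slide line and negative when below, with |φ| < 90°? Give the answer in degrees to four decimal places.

geometry: r = 57 mm, L = 263 mm, e = 11 mm; θ starts at 0°
rotate link 1 by +35°: θ ← 0° +35° = 35°
h = r sin θ − e = 32.693857 − 11 = 21.693857
sin φ = h / L = 21.693857 / 263 = 0.08248615
φ = arcsin(0.08248615) = 4.731484°

4.7315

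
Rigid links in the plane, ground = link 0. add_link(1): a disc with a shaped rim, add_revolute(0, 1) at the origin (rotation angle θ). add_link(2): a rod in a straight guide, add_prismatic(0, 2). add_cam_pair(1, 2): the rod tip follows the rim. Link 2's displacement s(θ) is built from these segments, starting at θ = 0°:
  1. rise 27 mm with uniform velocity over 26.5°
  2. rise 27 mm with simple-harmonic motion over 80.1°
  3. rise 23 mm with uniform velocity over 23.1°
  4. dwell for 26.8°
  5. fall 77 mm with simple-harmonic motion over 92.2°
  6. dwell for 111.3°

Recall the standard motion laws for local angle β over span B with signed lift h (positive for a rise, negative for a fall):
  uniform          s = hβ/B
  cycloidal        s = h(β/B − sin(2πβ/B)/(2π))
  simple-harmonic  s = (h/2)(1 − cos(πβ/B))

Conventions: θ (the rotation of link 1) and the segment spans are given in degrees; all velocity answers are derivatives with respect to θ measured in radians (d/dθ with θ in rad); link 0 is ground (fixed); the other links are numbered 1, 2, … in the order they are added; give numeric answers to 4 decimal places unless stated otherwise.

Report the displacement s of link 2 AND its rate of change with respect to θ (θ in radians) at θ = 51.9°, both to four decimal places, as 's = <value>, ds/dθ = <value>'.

segment 1 (0° to 26.5°, uniform, h = 27) is passed completely: s = 0.0000 + (27) = 27.0000
θ = 51.9° falls in segment 2 (26.5° to 106.6°, simple-harmonic, h = 27): β = 51.9 − 26.5 = 25.4°, B = 80.1°; Δs = 27/2·(1 − cos(π·0.3171)) = 6.1629; s = 27.0000 + 6.1629 = 33.1629
velocity in seg [26.5°–106.6°] (simple-harmonic), θ in radians: β = 25.4° = 0.4433 rad, B = 80.1° = 1.3980 rad; ds/dθ = (πh/(2B)) sin(πβ/B) = (π·27/(2·1.3980)) sin(π·0.3171) = 25.465472 mm/rad

s = 33.1629, ds/dθ = 25.4655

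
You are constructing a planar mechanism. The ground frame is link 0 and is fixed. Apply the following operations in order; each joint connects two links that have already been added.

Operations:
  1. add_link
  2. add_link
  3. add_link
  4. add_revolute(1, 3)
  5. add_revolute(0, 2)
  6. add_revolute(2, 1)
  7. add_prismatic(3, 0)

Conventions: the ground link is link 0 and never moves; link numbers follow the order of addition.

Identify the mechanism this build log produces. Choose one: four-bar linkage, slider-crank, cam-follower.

links: 4 (incl. ground); joints: 3 revolute, 1 prismatic, 0 higher (cam) pair, forming one closed loop
4 links, 3 revolutes + 1 prismatic in one loop → slider-crank

slider-crank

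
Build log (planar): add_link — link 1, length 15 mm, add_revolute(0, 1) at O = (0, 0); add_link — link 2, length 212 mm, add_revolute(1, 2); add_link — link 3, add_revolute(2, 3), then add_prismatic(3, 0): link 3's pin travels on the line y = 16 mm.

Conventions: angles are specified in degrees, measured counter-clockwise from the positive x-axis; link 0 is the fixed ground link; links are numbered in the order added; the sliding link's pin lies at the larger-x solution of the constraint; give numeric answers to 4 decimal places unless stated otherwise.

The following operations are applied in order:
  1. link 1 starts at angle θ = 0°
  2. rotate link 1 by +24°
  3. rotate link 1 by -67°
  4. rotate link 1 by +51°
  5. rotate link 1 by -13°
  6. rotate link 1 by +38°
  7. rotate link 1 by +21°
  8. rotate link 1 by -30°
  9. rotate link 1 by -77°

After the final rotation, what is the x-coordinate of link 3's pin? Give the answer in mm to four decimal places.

geometry: r = 15 mm, L = 212 mm, e = 16 mm; θ starts at 0°
rotate link 1 by +24°: θ ← 0° +24° = 24°
rotate link 1 by -67°: θ ← 24° -67° = -43°
rotate link 1 by +51°: θ ← -43° +51° = 8°
rotate link 1 by -13°: θ ← 8° -13° = -5°
rotate link 1 by +38°: θ ← -5° +38° = 33°
rotate link 1 by +21°: θ ← 33° +21° = 54°
rotate link 1 by -30°: θ ← 54° -30° = 24°
rotate link 1 by -77°: θ ← 24° -77° = -53°
crank pin P = (r cos θ, r sin θ) = (9.027225, -11.979533)
h = r sin θ − e = -11.979533 − 16 = -27.979533
x = r cos θ + √(L² − h²) = 9.027225 + 210.145535 = 219.172760

219.1728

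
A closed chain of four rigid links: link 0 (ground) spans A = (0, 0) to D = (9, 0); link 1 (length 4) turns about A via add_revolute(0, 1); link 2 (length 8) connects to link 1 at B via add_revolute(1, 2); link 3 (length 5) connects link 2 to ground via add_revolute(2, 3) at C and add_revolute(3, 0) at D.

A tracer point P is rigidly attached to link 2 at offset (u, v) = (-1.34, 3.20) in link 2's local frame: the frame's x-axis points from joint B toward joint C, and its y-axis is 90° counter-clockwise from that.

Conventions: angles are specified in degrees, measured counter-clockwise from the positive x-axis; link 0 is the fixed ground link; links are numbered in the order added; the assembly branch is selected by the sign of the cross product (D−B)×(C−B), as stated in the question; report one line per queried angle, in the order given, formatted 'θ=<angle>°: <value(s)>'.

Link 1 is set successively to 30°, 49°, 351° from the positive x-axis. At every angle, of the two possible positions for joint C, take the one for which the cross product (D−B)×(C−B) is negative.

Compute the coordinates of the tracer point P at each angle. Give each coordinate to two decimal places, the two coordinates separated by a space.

A=(0,0), D=(9.00,0)
θ=30°: B = A + 4.00·(cos30°, sin30°) = (3.4641, 2.0000)
θ=30°: |BD| = 5.8861
θ=30°: circle(B,8.00) ∩ circle(D,5.00): a=6.2559, h=4.9863
θ=30°:   candidates: C₊=(11.0421,4.5640) cross=29.350; C₋=(7.6536,-4.8153) cross=-29.350
θ=30°:   branch - wants cross < 0 → take C=(7.6536,-4.8153) (cross=-29.350)
θ=30°: ex = (C−B)/|BC| = (0.5237,-0.8519); ey = (0.8519,0.5237)
θ=30°: P = B + -1.34·ex + 3.20·ey = (5.4885,4.8174)
θ=49°: B = A + 4.00·(cos49°, sin49°) = (2.6242, 3.0188)
θ=49°: |BD| = 7.0543
θ=49°: circle(B,8.00) ∩ circle(D,5.00): a=6.2914, h=4.9415
θ=49°:   candidates: C₊=(10.4251,4.7926) cross=34.859; C₋=(6.1958,-4.1396) cross=-34.859
θ=49°:   branch - wants cross < 0 → take C=(6.1958,-4.1396) (cross=-34.859)
θ=49°: ex = (C−B)/|BC| = (0.4464,-0.8948); ey = (0.8948,0.4464)
θ=49°: P = B + -1.34·ex + 3.20·ey = (4.8894,5.6465)
θ=351°: B = A + 4.00·(cos351°, sin351°) = (3.9508, -0.6257)
θ=351°: |BD| = 5.0879
θ=351°: circle(B,8.00) ∩ circle(D,5.00): a=6.3766, h=4.8311
θ=351°:   candidates: C₊=(9.6848,4.9529) cross=24.580; C₋=(10.8731,-4.6359) cross=-24.580
θ=351°:   branch - wants cross < 0 → take C=(10.8731,-4.6359) (cross=-24.580)
θ=351°: ex = (C−B)/|BC| = (0.8653,-0.5013); ey = (0.5013,0.8653)
θ=351°: P = B + -1.34·ex + 3.20·ey = (4.3953,2.8149)

θ=30°: 5.49 4.82
θ=49°: 4.89 5.65
θ=351°: 4.40 2.81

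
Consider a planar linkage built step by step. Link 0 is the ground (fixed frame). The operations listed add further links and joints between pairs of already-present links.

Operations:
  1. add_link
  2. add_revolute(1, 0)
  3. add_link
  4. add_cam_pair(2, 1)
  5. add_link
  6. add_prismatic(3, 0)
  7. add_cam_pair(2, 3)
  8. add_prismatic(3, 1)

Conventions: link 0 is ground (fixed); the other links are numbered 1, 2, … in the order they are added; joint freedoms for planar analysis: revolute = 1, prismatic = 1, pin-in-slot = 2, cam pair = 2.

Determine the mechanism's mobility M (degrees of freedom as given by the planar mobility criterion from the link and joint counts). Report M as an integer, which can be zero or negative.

ground; <1,0,0>
#1 <2,0,0>
R:1↔0 J1 <2,1,0>
#2 <3,1,0>
C:2↔1 J2 <3,1,1>
#3 <4,1,1>
P:3↔0 J1 <4,2,1>
C:2↔3 J2 <4,2,2>
P:3↔1 J1 <4,3,2>
3×3 − 2×3 − 1×2 = 1

M = 1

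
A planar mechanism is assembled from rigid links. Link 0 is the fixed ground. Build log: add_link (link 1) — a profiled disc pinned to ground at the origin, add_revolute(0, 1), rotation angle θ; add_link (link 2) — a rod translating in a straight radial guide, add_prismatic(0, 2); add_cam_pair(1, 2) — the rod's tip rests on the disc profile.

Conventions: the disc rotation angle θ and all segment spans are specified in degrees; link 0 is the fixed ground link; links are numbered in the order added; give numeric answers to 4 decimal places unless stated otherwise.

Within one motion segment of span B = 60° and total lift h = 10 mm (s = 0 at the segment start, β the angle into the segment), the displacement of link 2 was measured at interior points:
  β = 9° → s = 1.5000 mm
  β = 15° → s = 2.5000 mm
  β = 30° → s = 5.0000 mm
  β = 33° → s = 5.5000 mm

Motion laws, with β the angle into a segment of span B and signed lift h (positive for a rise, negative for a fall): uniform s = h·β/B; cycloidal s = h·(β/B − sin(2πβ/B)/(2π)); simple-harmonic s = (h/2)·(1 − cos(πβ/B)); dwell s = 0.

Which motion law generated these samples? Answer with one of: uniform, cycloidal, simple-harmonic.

candidates at β/B = r: uniform s = h·r (linear in β); cycloidal s = h·(r − sin(2πr)/(2π)); simple-harmonic s = (h/2)(1 − cos(πr))
β=9°: printed 1.5000 | uniform 1.5000, cycloidal 0.2124, simple-harmonic 0.5450
β=15°: printed 2.5000 | uniform 2.5000, cycloidal 0.9085, simple-harmonic 1.4645
β=30°: printed 5.0000 | uniform 5.0000, cycloidal 5.0000, simple-harmonic 5.0000
β=33°: printed 5.5000 | uniform 5.5000, cycloidal 5.9918, simple-harmonic 5.7822
only one law matches every sample → uniform

uniform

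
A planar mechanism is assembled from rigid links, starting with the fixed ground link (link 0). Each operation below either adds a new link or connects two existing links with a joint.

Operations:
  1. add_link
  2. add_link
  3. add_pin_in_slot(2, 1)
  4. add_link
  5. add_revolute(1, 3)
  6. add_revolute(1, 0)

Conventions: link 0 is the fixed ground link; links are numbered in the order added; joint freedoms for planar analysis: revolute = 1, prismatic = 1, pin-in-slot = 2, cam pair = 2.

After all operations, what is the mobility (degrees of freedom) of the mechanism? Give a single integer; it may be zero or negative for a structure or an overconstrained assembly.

L=1 J1=0 J2=0
add link → L=2 J1=0 J2=0
add link → L=3 J1=0 J2=0
PS@2,1 dof=2 J2 → L=3 J1=0 J2=1
add link → L=4 J1=0 J2=1
R@1,3 dof=1 J1 → L=4 J1=1 J2=1
R@1,0 dof=1 J1 → L=4 J1=2 J2=1
M=3(L−1)−2J1−J2=3·3−2·2−1=4

M = 4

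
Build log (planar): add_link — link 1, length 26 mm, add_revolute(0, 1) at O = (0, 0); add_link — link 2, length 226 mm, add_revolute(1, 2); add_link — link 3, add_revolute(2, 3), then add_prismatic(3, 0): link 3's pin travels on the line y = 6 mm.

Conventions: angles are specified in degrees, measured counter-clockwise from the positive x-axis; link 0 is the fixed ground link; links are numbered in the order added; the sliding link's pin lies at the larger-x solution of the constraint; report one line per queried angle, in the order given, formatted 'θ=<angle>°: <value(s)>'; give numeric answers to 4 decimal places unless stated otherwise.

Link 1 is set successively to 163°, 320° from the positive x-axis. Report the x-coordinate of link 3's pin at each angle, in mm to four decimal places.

geometry: r = 26 mm, L = 226 mm, e = 6 mm
θ=163°: crank pin P = (r cos θ, r sin θ) = (-24.863924, 7.601664)
θ=163°: h = r sin θ − e = 7.601664 − 6 = 1.601664
θ=163°: x = r cos θ + √(L² − h²) = -24.863924 + 225.994324 = 201.130401
θ=320°: crank pin P = (r cos θ, r sin θ) = (19.917156, -16.712478)
θ=320°: h = r sin θ − e = -16.712478 − 6 = -22.712478
θ=320°: x = r cos θ + √(L² − h²) = 19.917156 + 224.855828 = 244.772983

θ=163°: 201.1304
θ=320°: 244.7730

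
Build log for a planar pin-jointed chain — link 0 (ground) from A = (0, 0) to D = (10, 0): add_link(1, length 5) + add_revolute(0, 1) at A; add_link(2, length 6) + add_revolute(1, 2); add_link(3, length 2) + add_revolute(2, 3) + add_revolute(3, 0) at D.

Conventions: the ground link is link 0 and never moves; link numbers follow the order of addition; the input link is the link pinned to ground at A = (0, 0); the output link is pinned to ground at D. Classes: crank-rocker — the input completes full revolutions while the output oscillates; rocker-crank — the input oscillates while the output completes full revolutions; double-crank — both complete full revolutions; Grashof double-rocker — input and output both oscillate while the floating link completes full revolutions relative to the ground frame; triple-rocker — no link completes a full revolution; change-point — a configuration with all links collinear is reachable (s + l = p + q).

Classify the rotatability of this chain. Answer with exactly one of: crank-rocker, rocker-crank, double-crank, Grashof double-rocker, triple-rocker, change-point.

lengths: ground=10, input=5, coupler=6, output=2
sorted: s=2 (shortest), l=10 (longest), p+q=11
s + l = 12 vs p + q = 11
s + l > p + q → non-Grashof → no link fully rotates → triple-rocker

triple-rocker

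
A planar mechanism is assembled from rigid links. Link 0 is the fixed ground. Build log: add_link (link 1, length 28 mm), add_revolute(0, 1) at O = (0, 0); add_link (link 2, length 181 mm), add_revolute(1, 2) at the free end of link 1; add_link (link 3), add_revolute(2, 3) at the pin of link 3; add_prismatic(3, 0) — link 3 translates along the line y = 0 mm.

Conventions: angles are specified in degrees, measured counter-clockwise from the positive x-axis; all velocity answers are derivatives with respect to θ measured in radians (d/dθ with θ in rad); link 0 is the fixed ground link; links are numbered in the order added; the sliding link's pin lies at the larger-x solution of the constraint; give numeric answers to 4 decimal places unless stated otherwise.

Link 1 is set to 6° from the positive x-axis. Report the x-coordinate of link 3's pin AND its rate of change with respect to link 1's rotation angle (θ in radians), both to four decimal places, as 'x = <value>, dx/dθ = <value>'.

geometry: r = 28 mm, L = 181 mm, e = 0 mm
crank pin P = (r cos θ, r sin θ) = (27.846613, 2.926797)
h = r sin θ − e = 2.926797 − 0 = 2.926797
x = r cos θ + √(L² − h²) = 27.846613 + 180.976335 = 208.822948
dx/dθ = −r sin θ − h·r cos θ/√(L² − h²) (θ in radians; h = 2.926797) = -3.377140

x = 208.8229, dx/dθ = -3.3771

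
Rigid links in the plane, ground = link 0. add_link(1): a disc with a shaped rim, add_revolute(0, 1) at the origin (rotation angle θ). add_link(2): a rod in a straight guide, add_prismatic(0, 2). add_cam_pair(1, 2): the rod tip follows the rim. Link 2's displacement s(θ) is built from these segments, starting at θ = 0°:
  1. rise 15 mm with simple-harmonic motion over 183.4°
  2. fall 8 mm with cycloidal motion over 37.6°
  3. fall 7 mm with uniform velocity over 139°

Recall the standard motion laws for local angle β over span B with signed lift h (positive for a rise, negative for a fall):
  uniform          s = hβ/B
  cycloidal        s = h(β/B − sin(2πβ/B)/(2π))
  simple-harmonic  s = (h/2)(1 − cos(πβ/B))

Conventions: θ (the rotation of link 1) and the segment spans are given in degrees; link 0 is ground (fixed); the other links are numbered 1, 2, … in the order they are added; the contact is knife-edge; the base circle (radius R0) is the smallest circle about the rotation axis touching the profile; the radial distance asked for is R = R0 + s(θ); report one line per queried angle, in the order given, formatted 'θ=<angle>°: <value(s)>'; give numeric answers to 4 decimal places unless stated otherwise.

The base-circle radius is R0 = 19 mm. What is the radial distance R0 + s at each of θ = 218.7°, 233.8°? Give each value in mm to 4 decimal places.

segment 1 (0° to 183.4°, simple-harmonic, h = 15) is passed completely: s = 0.0000 + (15) = 15.0000
θ = 218.7° falls in segment 2 (183.4° to 221°, cycloidal, h = -8): β = 218.7 − 183.4 = 35.3°, B = 37.6°; Δs = -8·(0.9388 − sin(2π·0.9388)/(2π)) = -7.9880; s = 15.0000 − 7.9880 = 7.0120
segment 2 (183.4° to 221°, cycloidal, h = -8) is passed completely: s = 15.0000 + (-8) = 7.0000
θ = 233.8° falls in segment 3 (221° to 360°, uniform, h = -7): β = 233.8 − 221 = 12.8°, B = 139°; Δs = -7·12.8/139 = -0.6446; s = 7.0000 − 0.6446 = 6.3554
θ=218.7°: R = R0 + s = 19 + 7.0120 = 26.0120
θ=233.8°: R = R0 + s = 19 + 6.3554 = 25.3554

θ=218.7°: 26.0120
θ=233.8°: 25.3554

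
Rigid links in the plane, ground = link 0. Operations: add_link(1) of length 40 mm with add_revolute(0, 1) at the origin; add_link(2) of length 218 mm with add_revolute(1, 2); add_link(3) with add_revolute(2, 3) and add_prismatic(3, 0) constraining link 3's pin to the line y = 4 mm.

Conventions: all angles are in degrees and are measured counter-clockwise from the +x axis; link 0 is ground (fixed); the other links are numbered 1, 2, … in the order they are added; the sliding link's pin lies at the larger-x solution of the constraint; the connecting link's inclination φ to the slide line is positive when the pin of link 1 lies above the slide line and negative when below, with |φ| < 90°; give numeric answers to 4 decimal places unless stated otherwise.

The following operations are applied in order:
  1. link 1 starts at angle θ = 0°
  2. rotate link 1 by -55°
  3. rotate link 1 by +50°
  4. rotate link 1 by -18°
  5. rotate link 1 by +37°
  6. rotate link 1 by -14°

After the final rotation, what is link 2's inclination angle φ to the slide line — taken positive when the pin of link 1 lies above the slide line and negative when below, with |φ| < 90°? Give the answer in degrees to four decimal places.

geometry: r = 40 mm, L = 218 mm, e = 4 mm; θ starts at 0°
rotate link 1 by -55°: θ ← 0° -55° = -55°
rotate link 1 by +50°: θ ← -55° +50° = -5°
rotate link 1 by -18°: θ ← -5° -18° = -23°
rotate link 1 by +37°: θ ← -23° +37° = 14°
rotate link 1 by -14°: θ ← 14° -14° = 0°
h = r sin θ − e = 0.000000 − 4 = -4.000000
sin φ = h / L = -4.000000 / 218 = -0.01834862
φ = arcsin(-0.01834862) = -1.051358°

-1.0514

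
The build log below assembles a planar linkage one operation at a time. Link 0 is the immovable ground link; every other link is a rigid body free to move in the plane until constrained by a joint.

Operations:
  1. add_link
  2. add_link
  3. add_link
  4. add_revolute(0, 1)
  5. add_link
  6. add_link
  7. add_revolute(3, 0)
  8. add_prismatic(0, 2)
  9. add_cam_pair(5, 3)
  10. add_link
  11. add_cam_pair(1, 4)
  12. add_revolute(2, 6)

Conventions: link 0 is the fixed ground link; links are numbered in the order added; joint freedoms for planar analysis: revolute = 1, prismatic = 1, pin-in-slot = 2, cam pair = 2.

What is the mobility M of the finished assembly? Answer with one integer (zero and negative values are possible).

(L,J1,J2)=(1,0,0); link0 fixed
link1: (2,0,0)
link2: (3,0,0)
link3: (4,0,0)
R 0-1 [J1]: (4,1,0)
link4: (5,1,0)
link5: (6,1,0)
R 3-0 [J1]: (6,2,0)
P 0-2 [J1]: (6,3,0)
C 5-3 [J2]: (6,3,1)
link6: (7,3,1)
C 1-4 [J2]: (7,3,2)
R 2-6 [J1]: (7,4,2)
Grübler: 3·6 − 2·4 − 2 = 8

M = 8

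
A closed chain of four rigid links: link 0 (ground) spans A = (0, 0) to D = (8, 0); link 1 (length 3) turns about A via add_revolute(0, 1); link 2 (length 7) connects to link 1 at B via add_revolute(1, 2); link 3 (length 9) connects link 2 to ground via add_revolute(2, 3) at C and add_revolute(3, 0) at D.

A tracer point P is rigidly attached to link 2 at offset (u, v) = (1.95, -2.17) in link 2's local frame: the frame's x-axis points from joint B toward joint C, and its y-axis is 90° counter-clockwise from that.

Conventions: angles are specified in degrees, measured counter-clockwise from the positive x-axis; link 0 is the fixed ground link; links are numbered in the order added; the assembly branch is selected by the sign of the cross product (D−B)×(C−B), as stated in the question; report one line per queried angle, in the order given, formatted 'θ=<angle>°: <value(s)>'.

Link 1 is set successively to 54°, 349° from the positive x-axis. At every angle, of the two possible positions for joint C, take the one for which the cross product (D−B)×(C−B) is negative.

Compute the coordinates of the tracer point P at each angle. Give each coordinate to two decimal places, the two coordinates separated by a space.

A=(0,0), D=(8.00,0)
θ=54°: B = A + 3.00·(cos54°, sin54°) = (1.7634, 2.4271)
θ=54°: |BD| = 6.6923
θ=54°: circle(B,7.00) ∩ circle(D,9.00): a=0.9553, h=6.9345
θ=54°:   candidates: C₊=(5.1685,8.5430) cross=46.408; C₋=(0.1387,-4.3818) cross=-46.408
θ=54°:   branch - wants cross < 0 → take C=(0.1387,-4.3818) (cross=-46.408)
θ=54°: ex = (C−B)/|BC| = (-0.2321,-0.9727); ey = (0.9727,-0.2321)
θ=54°: P = B + 1.95·ex + -2.17·ey = (-0.8000,1.0339)
θ=349°: B = A + 3.00·(cos349°, sin349°) = (2.9449, -0.5724)
θ=349°: |BD| = 5.0874
θ=349°: circle(B,7.00) ∩ circle(D,9.00): a=-0.6013, h=6.9741
θ=349°:   candidates: C₊=(1.5627,6.2898) cross=35.480; C₋=(3.1321,-7.5699) cross=-35.480
θ=349°:   branch - wants cross < 0 → take C=(3.1321,-7.5699) (cross=-35.480)
θ=349°: ex = (C−B)/|BC| = (0.0267,-0.9996); ey = (0.9996,0.0267)
θ=349°: P = B + 1.95·ex + -2.17·ey = (0.8278,-2.5798)

θ=54°: -0.80 1.03
θ=349°: 0.83 -2.58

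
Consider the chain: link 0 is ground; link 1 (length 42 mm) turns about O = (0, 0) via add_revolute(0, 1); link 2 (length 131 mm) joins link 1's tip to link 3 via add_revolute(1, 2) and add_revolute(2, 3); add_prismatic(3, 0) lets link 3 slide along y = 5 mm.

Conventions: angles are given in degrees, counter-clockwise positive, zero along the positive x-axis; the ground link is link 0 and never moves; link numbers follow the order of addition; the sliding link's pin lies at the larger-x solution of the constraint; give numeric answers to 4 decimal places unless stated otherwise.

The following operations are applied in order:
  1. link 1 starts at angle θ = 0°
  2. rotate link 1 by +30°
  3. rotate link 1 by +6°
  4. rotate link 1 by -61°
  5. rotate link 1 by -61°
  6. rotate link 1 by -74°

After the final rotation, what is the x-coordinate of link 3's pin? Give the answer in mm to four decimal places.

geometry: r = 42 mm, L = 131 mm, e = 5 mm; θ starts at 0°
rotate link 1 by +30°: θ ← 0° +30° = 30°
rotate link 1 by +6°: θ ← 30° +6° = 36°
rotate link 1 by -61°: θ ← 36° -61° = -25°
rotate link 1 by -61°: θ ← -25° -61° = -86°
rotate link 1 by -74°: θ ← -86° -74° = -160°
crank pin P = (r cos θ, r sin θ) = (-39.467090, -14.364846)
h = r sin θ − e = -14.364846 − 5 = -19.364846
x = r cos θ + √(L² − h²) = -39.467090 + 129.560807 = 90.093717

90.0937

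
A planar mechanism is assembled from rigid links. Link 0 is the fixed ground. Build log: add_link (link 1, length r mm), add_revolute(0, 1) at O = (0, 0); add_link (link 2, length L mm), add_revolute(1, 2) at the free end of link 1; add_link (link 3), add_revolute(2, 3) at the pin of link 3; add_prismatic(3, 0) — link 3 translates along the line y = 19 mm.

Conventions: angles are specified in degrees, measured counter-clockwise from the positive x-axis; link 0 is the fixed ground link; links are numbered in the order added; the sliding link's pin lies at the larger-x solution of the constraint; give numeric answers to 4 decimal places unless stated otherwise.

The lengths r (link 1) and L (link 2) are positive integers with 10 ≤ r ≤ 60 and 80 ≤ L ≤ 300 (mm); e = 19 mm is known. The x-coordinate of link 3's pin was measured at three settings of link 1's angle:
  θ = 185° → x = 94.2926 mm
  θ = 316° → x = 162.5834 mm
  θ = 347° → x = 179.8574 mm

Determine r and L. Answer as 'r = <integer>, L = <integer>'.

constraint per measurement: (x − r cos θ)² + (r sin θ − e)² = L²
subtracting the θ₁ and θ₂ equations cancels the r² and L² terms:
r = (x₁² − x₂²) / (2[(x₁cos θ₁ + e sin θ₁) − (x₂cos θ₂ + e sin θ₂)]) = 44.0000 → r = 44
L² = (x₁ − r cos θ₁)² + (r sin θ₁ − e)² = 19599.9922 → L = 140.0000 → L = 140
check at θ₃=347°: x = 179.8574 (printed 179.8574) ✓

r = 44, L = 140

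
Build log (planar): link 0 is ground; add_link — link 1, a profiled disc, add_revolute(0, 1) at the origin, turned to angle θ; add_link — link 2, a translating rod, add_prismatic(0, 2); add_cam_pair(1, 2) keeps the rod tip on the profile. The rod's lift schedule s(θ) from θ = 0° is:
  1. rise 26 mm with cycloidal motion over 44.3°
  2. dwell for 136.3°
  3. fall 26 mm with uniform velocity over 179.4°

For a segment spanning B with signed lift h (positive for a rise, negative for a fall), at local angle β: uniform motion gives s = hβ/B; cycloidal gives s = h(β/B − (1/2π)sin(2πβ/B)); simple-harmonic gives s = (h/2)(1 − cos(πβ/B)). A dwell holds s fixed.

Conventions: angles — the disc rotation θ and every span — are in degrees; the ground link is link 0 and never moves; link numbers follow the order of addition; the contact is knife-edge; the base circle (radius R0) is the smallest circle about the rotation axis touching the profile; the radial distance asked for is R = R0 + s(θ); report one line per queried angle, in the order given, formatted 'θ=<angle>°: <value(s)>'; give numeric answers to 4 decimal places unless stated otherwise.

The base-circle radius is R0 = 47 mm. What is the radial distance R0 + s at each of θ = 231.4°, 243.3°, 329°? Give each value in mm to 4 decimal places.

seg 1 [0°–44.3°] cycloidal, h=26: full span → s += 26 → s = 26.0000
seg 2 [44.3°–180.6°] dwell: s stays 26.0000
seg 3 [180.6°–360°] uniform, h=-26: θ=231.4° here. β=50.8, B=179.4. -26·50.8/179.4 = -7.3623 → s = 18.6377
seg 3 [180.6°–360°] uniform, h=-26: θ=243.3° here. β=62.7, B=179.4. -26·62.7/179.4 = -9.0870 → s = 16.9130
seg 3 [180.6°–360°] uniform, h=-26: θ=329° here. β=148.4, B=179.4. -26·148.4/179.4 = -21.5072 → s = 4.4928
θ=231.4°: R = R0 + s = 47 + 18.6377 = 65.6377
θ=243.3°: R = R0 + s = 47 + 16.9130 = 63.9130
θ=329°: R = R0 + s = 47 + 4.4928 = 51.4928

θ=231.4°: 65.6377
θ=243.3°: 63.9130
θ=329°: 51.4928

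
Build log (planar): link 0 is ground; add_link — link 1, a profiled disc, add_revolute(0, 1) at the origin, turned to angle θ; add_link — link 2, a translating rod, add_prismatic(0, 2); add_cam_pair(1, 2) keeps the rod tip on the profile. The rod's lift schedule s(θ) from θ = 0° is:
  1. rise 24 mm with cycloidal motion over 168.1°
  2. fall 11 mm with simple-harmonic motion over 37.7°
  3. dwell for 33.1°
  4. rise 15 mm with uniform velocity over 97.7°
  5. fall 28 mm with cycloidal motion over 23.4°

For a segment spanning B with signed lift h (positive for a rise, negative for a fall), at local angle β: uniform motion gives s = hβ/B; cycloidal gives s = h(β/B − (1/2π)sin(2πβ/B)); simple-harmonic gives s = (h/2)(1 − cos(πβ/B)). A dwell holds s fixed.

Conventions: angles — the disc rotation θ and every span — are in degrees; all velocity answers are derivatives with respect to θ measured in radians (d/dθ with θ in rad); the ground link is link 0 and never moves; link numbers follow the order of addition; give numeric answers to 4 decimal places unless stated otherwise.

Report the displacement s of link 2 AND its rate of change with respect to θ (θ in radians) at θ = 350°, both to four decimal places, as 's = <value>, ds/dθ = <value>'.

seg 1 [0°–168.1°] cycloidal, h=24: full span → s += 24 → s = 24.0000
seg 2 [168.1°–205.8°] simple-harmonic, h=-11: full span → s += -11 → s = 13.0000
seg 3 [205.8°–238.9°] dwell: s stays 13.0000
seg 4 [238.9°–336.6°] uniform, h=15: full span → s += 15 → s = 28.0000
seg 5 [336.6°–360°] cycloidal, h=-28: θ=350° here. β=13.4, B=23.4. -28·(0.5726 − sin(2π·0.5726)/(2π)) = -17.9985 → s = 10.0015
velocity in seg [336.6°–360°] (cycloidal), θ in radians: β = 13.4° = 0.2339 rad, B = 23.4° = 0.4084 rad; ds/dθ = (h/B)(1 − cos(2πβ/B)) = ((-28)/0.4084)(1 − cos(2π·0.5726)) = -130.098599 mm/rad

s = 10.0015, ds/dθ = -130.0986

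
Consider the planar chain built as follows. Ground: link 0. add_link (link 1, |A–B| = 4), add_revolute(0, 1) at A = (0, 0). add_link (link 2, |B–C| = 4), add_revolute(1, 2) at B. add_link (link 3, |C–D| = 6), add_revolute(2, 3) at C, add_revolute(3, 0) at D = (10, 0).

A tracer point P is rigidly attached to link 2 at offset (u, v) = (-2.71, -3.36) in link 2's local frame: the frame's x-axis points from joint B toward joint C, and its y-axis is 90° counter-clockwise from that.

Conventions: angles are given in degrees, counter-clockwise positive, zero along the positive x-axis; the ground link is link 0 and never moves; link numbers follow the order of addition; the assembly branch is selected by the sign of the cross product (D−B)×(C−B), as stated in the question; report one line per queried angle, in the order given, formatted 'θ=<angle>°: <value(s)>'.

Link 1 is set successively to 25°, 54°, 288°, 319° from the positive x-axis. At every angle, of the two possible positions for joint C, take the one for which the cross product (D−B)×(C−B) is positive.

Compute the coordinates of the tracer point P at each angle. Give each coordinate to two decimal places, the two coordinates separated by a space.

A=(0,0), D=(10.00,0)
θ=25°: B = A + 4.00·(cos25°, sin25°) = (3.6252, 1.6905)
θ=25°: |BD| = 6.5951
θ=25°: circle(B,4.00) ∩ circle(D,6.00): a=1.7813, h=3.5815
θ=25°:   candidates: C₊=(6.2650,4.6957) cross=23.620; C₋=(4.4290,-2.2279) cross=-23.620
θ=25°:   branch + wants cross > 0 → take C=(6.2650,4.6957) (cross=23.620)
θ=25°: ex = (C−B)/|BC| = (0.6599,0.7513); ey = (-0.7513,0.6599)
θ=25°: P = B + -2.71·ex + -3.36·ey = (4.3612,-2.5630)
θ=54°: B = A + 4.00·(cos54°, sin54°) = (2.3511, 3.2361)
θ=54°: |BD| = 8.3053
θ=54°: circle(B,4.00) ∩ circle(D,6.00): a=2.9486, h=2.7030
θ=54°:   candidates: C₊=(6.1199,4.5765) cross=22.449; C₋=(4.0135,-0.4021) cross=-22.449
θ=54°:   branch + wants cross > 0 → take C=(6.1199,4.5765) (cross=22.449)
θ=54°: ex = (C−B)/|BC| = (0.9422,0.3351); ey = (-0.3351,0.9422)
θ=54°: P = B + -2.71·ex + -3.36·ey = (0.9238,-0.8378)
θ=288°: B = A + 4.00·(cos288°, sin288°) = (1.2361, -3.8042)
θ=288°: |BD| = 9.5540
θ=288°: circle(B,4.00) ∩ circle(D,6.00): a=3.7303, h=1.4439
θ=288°:   candidates: C₊=(4.0830,-0.9944) cross=13.795; C₋=(5.2328,-3.6434) cross=-13.795
θ=288°:   branch + wants cross > 0 → take C=(4.0830,-0.9944) (cross=13.795)
θ=288°: ex = (C−B)/|BC| = (0.7117,0.7025); ey = (-0.7025,0.7117)
θ=288°: P = B + -2.71·ex + -3.36·ey = (1.6675,-8.0993)
θ=319°: B = A + 4.00·(cos319°, sin319°) = (3.0188, -2.6242)
θ=319°: |BD| = 7.4581
θ=319°: circle(B,4.00) ∩ circle(D,6.00): a=2.3882, h=3.2088
θ=319°:   candidates: C₊=(4.1253,1.2197) cross=23.932; C₋=(6.3834,-4.7875) cross=-23.932
θ=319°:   branch + wants cross > 0 → take C=(4.1253,1.2197) (cross=23.932)
θ=319°: ex = (C−B)/|BC| = (0.2766,0.9610); ey = (-0.9610,0.2766)
θ=319°: P = B + -2.71·ex + -3.36·ey = (5.4981,-6.1579)

θ=25°: 4.36 -2.56
θ=54°: 0.92 -0.84
θ=288°: 1.67 -8.10
θ=319°: 5.50 -6.16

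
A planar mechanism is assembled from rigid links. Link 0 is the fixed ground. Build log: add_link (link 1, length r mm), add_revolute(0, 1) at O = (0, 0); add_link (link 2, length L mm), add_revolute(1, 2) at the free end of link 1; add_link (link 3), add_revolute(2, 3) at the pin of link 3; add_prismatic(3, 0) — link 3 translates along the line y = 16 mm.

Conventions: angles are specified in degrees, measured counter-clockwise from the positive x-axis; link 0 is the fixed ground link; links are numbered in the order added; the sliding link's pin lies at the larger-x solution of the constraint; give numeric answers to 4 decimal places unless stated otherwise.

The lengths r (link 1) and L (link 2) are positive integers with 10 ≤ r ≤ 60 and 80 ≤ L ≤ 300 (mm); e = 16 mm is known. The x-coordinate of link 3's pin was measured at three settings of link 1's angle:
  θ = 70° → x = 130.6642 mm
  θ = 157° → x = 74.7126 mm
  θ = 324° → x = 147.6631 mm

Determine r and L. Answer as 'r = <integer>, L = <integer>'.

constraint per measurement: (x − r cos θ)² + (r sin θ − e)² = L²
subtracting the θ₁ and θ₂ equations cancels the r² and L² terms:
r = (x₁² − x₂²) / (2[(x₁cos θ₁ + e sin θ₁) − (x₂cos θ₂ + e sin θ₂)]) = 47.0000 → r = 47
L² = (x₁ − r cos θ₁)² + (r sin θ₁ − e)² = 13923.9953 → L = 118.0000 → L = 118
check at θ₃=324°: x = 147.6631 (printed 147.6631) ✓

r = 47, L = 118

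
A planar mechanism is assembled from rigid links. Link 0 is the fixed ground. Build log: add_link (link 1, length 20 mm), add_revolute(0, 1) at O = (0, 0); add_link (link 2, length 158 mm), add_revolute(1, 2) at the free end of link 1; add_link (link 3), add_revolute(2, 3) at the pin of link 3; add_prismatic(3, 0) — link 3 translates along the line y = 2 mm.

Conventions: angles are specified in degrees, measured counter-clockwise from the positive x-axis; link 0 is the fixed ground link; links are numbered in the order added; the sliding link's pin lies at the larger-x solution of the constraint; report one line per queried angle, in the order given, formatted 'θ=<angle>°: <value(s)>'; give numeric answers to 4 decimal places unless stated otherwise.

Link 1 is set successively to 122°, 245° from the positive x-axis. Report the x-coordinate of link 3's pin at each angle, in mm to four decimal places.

geometry: r = 20 mm, L = 158 mm, e = 2 mm
θ=122°: crank pin P = (r cos θ, r sin θ) = (-10.598385, 16.960962)
θ=122°: h = r sin θ − e = 16.960962 − 2 = 14.960962
θ=122°: x = r cos θ + √(L² − h²) = -10.598385 + 157.290081 = 146.691696
θ=245°: crank pin P = (r cos θ, r sin θ) = (-8.452365, -18.126156)
θ=245°: h = r sin θ − e = -18.126156 − 2 = -20.126156
θ=245°: x = r cos θ + √(L² − h²) = -8.452365 + 156.712915 = 148.260550

θ=122°: 146.6917
θ=245°: 148.2606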